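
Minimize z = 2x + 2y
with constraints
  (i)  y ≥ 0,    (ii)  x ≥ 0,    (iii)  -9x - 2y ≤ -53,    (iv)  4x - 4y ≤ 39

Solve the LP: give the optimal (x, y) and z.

x = 53/9, y = 0, minimum z = 106/9

Feasible corners and z = 2x + 2y:
  (53/9, 0) → z = 106/9
  (39/4, 0) → z = 39/2
  (0, 53/2) → z = 53
The feasible region is unbounded (it extends along (0, 1), (1, 1)), but z strictly increases along every unbounded feasible direction, so there is no improving ray and the minimum is attained at a vertex.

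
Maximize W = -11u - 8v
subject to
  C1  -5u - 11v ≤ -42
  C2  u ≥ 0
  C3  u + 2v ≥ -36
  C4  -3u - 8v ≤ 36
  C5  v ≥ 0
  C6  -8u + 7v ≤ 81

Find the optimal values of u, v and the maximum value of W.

u = 0, v = 42/11, maximum W = -336/11

Extreme points and W = -11u - 8v:
  (0, 42/11) → W = -336/11
  (42/5, 0) → W = -462/5
  (0, 81/7) → W = -648/7
The feasible region is unbounded (it extends along (1, 0), (7, 8)), but W strictly decreases along every unbounded feasible direction, so there is no improving ray and the maximum is attained at a vertex.

At the optimal vertex, -5u - 11v = -42 and u = 0.
Solving simultaneously gives u = 0, v = 42/11.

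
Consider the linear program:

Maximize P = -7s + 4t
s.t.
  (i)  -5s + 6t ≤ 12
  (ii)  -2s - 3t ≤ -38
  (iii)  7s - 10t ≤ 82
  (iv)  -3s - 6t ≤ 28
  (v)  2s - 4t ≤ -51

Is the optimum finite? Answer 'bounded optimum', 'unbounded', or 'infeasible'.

Vertices and P = -7s + 4t:
  (129/4, 231/8) → P = -441/4
  (419/4, 521/8) → P = -1891/4
The feasible region has finitely many vertices and no improving ray; the maximum is -441/4 at (129/4, 231/8).

bounded optimum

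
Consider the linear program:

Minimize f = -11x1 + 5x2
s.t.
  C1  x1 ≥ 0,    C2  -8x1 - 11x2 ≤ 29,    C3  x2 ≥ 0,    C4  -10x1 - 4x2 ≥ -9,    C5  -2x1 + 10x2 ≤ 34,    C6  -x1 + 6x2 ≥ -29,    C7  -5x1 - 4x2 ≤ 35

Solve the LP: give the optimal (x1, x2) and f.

x1 = 9/10, x2 = 0, minimum f = -99/10

Extreme points and f = -11x1 + 5x2:
  (0, 0) → f = 0
  (0, 9/4) → f = 45/4
  (9/10, 0) → f = -99/10

The binding constraints are x2 = 0 and -10x1 - 4x2 = -9.
Solving simultaneously gives x1 = 9/10, x2 = 0.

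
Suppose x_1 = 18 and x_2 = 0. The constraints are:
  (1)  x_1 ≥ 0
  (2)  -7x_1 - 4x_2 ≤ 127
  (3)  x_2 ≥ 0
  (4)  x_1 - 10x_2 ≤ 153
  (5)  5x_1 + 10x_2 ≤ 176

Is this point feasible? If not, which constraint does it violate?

feasible

(1): 18 ≥ 0 ✓
(2): -126 ≤ 127 ✓
(3): 0 ≥ 0 ✓
(4): 18 ≤ 153 ✓
(5): 90 ≤ 176 ✓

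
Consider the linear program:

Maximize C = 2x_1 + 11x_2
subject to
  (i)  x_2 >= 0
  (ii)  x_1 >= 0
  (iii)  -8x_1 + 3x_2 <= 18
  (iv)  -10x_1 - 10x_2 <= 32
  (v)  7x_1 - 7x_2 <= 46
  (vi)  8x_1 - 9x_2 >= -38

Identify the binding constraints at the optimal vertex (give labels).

(v) and (vi)

Vertices and C = 2x_1 + 11x_2:
  (0, 0) → C = 0
  (46/7, 0) → C = 92/7
  (0, 38/9) → C = 418/9
  (680/7, 634/7) → C = 8334/7

The maximum is at (680/7, 634/7). Substituting into each constraint, equality holds for (v) and (vi); the remaining constraints have slack.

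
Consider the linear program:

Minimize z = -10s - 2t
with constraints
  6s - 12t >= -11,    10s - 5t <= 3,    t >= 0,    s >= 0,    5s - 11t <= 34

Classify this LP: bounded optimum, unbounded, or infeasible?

Corner points and z = -10s - 2t:
  (91/90, 64/45) → z = -583/45
  (0, 11/12) → z = -11/6
  (3/10, 0) → z = -3
  (0, 0) → z = 0
The feasible region has finitely many vertices and no improving ray; the minimum is -583/45 at (91/90, 64/45).

bounded optimum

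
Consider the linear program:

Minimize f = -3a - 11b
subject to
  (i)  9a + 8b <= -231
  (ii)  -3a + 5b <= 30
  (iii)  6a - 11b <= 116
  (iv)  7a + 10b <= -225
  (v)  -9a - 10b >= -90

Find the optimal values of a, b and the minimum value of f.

a = -285/13, b = -93/13, minimum f = 1878/13

Vertices and f = -3a - 11b:
  (-1613/147, -810/49) → f = 10523/49
  (-15, -12) → f = 177
  (-910/3, -176) → f = 2846
  (-285/13, -93/13) → f = 1878/13

At the optimal vertex, -3a + 5b = 30 and 7a + 10b = -225.
Solving simultaneously gives a = -285/13, b = -93/13.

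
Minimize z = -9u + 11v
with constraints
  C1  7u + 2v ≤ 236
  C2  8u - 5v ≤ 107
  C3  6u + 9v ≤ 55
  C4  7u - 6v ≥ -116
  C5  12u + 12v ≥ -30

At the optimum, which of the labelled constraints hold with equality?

C2 and C5

Vertices and z = -9u + 11v:
  (619/51, -101/51) → z = -6682/51
  (189/26, -127/13) → z = -4495/26
  (-238/33, 1081/99) → z = 18317/99
  (-131/13, 197/26) → z = 4525/26

The minimum is at (189/26, -127/13). Substituting into each constraint, equality holds for C2 and C5; the remaining constraints have slack.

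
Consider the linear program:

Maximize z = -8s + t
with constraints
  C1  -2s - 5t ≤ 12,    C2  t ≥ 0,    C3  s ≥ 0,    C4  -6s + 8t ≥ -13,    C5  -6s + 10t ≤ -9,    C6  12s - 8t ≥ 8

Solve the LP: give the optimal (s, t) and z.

s = 3/2, t = 0, maximum z = -12

Extreme points and z = -8s + t:
  (13/6, 0) → z = -52/3
  (3/2, 0) → z = -12
  (29/6, 2) → z = -110/3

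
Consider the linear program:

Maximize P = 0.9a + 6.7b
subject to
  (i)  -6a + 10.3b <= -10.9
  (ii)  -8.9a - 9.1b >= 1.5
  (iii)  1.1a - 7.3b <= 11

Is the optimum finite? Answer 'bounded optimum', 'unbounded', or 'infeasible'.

bounded optimum

Extreme points and P = 0.9a + 6.7b:
  (8374/14627, -10601/14627) → P = -634901/146270
  (-3373/3247, -5401/3247) → P = -11536/955
  (8915/7498, -9955/7498) → P = -58675/7498
The feasible region has finitely many vertices and no improving ray; the maximum is -634901/146270 at (8374/14627, -10601/14627).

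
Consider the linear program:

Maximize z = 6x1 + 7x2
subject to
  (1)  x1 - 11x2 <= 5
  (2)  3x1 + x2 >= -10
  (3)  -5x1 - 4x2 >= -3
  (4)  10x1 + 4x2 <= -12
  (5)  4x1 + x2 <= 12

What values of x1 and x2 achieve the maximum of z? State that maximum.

Corner points and z = 6x1 + 7x2:
  (-105/34, -25/34) → z = -805/34
  (-56/57, -31/57) → z = -553/57
  (-43/7, 59/7) → z = 155/7
  (-3, 9/2) → z = 27/2

The optimum lies where 3x1 + x2 = -10 and -5x1 - 4x2 = -3.
Solving simultaneously gives x1 = -43/7, x2 = 59/7.

x1 = -43/7, x2 = 59/7, maximum z = 155/7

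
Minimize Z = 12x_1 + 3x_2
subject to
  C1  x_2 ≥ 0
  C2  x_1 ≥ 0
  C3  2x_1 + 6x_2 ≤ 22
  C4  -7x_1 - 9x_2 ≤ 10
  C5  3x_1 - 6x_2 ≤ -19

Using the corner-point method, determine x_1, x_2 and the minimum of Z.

x_1 = 0, x_2 = 19/6, minimum Z = 19/2

Corner points and Z = 12x_1 + 3x_2:
  (0, 11/3) → Z = 11
  (0, 19/6) → Z = 19/2
  (3/5, 52/15) → Z = 88/5

The binding constraints are x_1 = 0 and 3x_1 - 6x_2 = -19.
Solving simultaneously gives x_1 = 0, x_2 = 19/6.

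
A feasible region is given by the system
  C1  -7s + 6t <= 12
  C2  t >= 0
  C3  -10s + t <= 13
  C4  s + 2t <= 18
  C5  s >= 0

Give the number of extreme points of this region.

Of the 10 pairwise boundary intersections, those satisfying every inequality are:
  (21/5, 69/10)
  (0, 2)
  (18, 0)
  (0, 0)

4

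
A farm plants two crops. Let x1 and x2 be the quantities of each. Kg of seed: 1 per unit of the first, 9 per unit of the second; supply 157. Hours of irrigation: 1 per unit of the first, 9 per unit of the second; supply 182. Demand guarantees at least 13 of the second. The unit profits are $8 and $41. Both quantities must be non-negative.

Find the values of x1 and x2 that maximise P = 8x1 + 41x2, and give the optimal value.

x1 = 40, x2 = 13, maximum P = 853

Extreme points and P = 8x1 + 41x2:
  (0, 157/9) → P = 6437/9
  (0, 13) → P = 533
  (40, 13) → P = 853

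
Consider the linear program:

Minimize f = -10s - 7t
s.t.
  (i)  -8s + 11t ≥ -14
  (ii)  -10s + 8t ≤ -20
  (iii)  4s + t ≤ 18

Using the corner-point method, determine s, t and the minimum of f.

Corner points and f = -10s - 7t:
  (54/23, 10/23) → f = -610/23
  (53/13, 22/13) → f = -684/13
  (82/21, 50/21) → f = -390/7

s = 82/21, t = 50/21, minimum f = -390/7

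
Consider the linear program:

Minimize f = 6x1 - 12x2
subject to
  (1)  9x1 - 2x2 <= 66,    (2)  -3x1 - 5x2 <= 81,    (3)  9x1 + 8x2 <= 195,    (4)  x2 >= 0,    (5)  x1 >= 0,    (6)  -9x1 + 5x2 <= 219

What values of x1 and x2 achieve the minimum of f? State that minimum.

x1 = 0, x2 = 195/8, minimum f = -585/2

Feasible corners and f = 6x1 - 12x2:
  (51/5, 129/10) → f = -468/5
  (22/3, 0) → f = 44
  (0, 195/8) → f = -585/2
  (0, 0) → f = 0

The binding constraints are 9x1 + 8x2 = 195 and x1 = 0.
Solving simultaneously gives x1 = 0, x2 = 195/8.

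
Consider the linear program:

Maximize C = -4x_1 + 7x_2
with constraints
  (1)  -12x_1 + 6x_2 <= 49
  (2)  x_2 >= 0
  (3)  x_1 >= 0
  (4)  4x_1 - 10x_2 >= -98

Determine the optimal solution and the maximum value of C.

x_1 = 49/48, x_2 = 245/24, maximum C = 539/8

Extreme points and C = -4x_1 + 7x_2:
  (0, 49/6) → C = 343/6
  (49/48, 245/24) → C = 539/8
  (0, 0) → C = 0
The feasible region is unbounded (it extends along (5, 2), (1, 0)), but C strictly decreases along every unbounded feasible direction, so there is no improving ray and the maximum is attained at a vertex.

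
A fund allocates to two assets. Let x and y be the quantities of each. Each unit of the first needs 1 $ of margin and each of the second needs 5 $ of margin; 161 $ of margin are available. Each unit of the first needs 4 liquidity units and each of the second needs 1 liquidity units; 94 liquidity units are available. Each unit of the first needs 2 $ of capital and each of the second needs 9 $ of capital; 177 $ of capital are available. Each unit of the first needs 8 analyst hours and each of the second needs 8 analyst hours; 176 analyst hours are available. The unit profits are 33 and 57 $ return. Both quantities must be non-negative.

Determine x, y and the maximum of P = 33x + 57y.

x = 3, y = 19, maximum P = 1182

Extreme points and P = 33x + 57y:
  (0, 0) → P = 0
  (0, 59/3) → P = 1121
  (22, 0) → P = 726
  (3, 19) → P = 1182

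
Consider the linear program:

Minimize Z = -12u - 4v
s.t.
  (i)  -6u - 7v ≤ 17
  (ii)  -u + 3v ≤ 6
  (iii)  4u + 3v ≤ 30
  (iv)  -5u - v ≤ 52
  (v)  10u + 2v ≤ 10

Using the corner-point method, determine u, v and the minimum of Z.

u = 9/16, v = 35/16, minimum Z = -31/2

Corner points and Z = -12u - 4v:
  (-93/25, 19/25) → Z = 208/5
  (52/29, -115/29) → Z = -164/29
  (9/16, 35/16) → Z = -31/2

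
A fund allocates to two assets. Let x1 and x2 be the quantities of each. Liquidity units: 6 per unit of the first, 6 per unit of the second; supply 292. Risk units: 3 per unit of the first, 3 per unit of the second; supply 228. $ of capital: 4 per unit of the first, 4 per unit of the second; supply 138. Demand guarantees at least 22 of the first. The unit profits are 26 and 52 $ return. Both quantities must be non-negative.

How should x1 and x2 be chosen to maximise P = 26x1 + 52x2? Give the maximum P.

Extreme points and P = 26x1 + 52x2:
  (69/2, 0) → P = 897
  (22, 0) → P = 572
  (22, 25/2) → P = 1222

The optimum lies where 4x1 + 4x2 = 138 and x1 = 22.
Solving simultaneously gives x1 = 22, x2 = 25/2.

x1 = 22, x2 = 25/2, maximum P = 1222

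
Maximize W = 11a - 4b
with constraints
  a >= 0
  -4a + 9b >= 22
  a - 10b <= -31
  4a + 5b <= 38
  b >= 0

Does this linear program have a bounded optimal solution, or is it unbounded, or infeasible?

bounded optimum

Extreme points and W = 11a - 4b:
  (0, 31/10) → W = -62/5
  (0, 38/5) → W = -152/5
  (59/31, 102/31) → W = 241/31
  (29/7, 30/7) → W = 199/7
The feasible region has finitely many vertices and no improving ray; the maximum is 199/7 at (29/7, 30/7).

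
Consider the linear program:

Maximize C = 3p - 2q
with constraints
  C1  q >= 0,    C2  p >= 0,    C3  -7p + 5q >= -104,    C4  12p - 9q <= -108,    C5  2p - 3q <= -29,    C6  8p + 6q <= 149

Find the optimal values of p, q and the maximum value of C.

p = 77/16, q = 221/12, maximum C = -1075/48

Extreme points and C = 3p - 2q:
  (0, 12) → C = -24
  (0, 149/6) → C = -149/3
  (77/16, 221/12) → C = -1075/48

The optimum lies where 12p - 9q = -108 and 8p + 6q = 149.
Solving simultaneously gives p = 77/16, q = 221/12.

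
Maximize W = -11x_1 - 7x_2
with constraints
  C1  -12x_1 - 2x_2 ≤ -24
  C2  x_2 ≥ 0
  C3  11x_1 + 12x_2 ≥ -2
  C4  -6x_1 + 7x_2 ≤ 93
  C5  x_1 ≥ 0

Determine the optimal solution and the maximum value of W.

x_1 = 2, x_2 = 0, maximum W = -22

The feasible region is unbounded (it extends along (7, 6), (1, 0)), but W strictly decreases along every unbounded feasible direction, so there is no improving ray and the maximum is attained at a vertex.

The optimum lies where -12x_1 - 2x_2 = -24 and x_2 = 0.
Solving simultaneously gives x_1 = 2, x_2 = 0.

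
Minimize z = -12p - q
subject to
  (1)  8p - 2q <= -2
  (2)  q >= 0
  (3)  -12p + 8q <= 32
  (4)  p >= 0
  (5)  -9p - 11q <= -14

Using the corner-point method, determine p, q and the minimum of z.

Feasible corners and z = -12p - q:
  (6/5, 29/5) → z = -101/5
  (3/53, 65/53) → z = -101/53
  (0, 4) → z = -4
  (0, 14/11) → z = -14/11

p = 6/5, q = 29/5, minimum z = -101/5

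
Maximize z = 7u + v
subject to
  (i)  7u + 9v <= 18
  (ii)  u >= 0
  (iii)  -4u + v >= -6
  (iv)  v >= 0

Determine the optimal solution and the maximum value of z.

u = 72/43, v = 30/43, maximum z = 534/43

Feasible corners and z = 7u + v:
  (0, 2) → z = 2
  (72/43, 30/43) → z = 534/43
  (0, 0) → z = 0
  (3/2, 0) → z = 21/2

The binding constraints are 7u + 9v = 18 and -4u + v = -6.
Solving simultaneously gives u = 72/43, v = 30/43.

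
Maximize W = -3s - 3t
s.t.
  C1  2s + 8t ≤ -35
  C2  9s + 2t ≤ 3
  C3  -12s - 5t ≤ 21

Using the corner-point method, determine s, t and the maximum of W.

Vertices and W = -3s - 3t:
  (47/34, -321/68) → W = 681/68
  (7/86, -189/43) → W = 1113/86
  (19/7, -75/7) → W = 24

The binding constraints are 9s + 2t = 3 and -12s - 5t = 21.
Solving simultaneously gives s = 19/7, t = -75/7.

s = 19/7, t = -75/7, maximum W = 24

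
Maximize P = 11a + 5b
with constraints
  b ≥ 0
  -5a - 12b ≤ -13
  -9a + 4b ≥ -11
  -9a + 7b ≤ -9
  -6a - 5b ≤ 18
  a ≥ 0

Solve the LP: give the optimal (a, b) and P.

Vertices and P = 11a + 5b:
  (23/16, 31/64) → P = 1167/64
  (199/143, 72/143) → P = 2549/143
  (41/27, 2/3) → P = 541/27

The binding constraints are -9a + 4b = -11 and -9a + 7b = -9.
Solving simultaneously gives a = 41/27, b = 2/3.

a = 41/27, b = 2/3, maximum P = 541/27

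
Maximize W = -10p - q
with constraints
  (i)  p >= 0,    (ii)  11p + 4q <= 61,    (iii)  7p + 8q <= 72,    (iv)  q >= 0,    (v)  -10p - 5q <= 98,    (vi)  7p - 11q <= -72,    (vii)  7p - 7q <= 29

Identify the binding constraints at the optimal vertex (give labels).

Feasible corners and W = -10p - q:
  (0, 9) → W = -9
  (0, 72/11) → W = -72/11
  (216/133, 144/19) → W = -3168/133

The maximum is at (0, 72/11). Substituting into each constraint, equality holds for (i) and (vi); the remaining constraints have slack.

(i) and (vi)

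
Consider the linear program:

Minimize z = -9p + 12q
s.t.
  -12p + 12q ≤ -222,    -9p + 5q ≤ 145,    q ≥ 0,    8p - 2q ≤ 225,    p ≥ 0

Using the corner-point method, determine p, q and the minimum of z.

p = 225/8, q = 0, minimum z = -2025/8

Vertices and z = -9p + 12q:
  (37/2, 0) → z = -333/2
  (94/3, 77/6) → z = -128
  (225/8, 0) → z = -2025/8

At the optimal vertex, q = 0 and 8p - 2q = 225.
Solving simultaneously gives p = 225/8, q = 0.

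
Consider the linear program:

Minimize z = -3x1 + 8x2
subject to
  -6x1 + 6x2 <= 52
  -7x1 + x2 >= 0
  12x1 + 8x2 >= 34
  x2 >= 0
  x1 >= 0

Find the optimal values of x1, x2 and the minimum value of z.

x1 = 1/2, x2 = 7/2, minimum z = 53/2

The optimum lies where -7x1 + x2 = 0 and 12x1 + 8x2 = 34.
Solving simultaneously gives x1 = 1/2, x2 = 7/2.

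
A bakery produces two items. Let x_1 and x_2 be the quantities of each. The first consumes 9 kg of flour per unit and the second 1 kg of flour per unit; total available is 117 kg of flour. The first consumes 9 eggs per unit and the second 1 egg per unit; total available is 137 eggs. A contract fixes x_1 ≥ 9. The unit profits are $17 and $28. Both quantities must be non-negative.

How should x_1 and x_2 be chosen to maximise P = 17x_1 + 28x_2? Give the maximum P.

x_1 = 9, x_2 = 36, maximum P = 1161

Feasible corners and P = 17x_1 + 28x_2:
  (13, 0) → P = 221
  (9, 0) → P = 153
  (9, 36) → P = 1161

At the optimal vertex, 9x_1 + x_2 = 117 and x_1 = 9.
Solving simultaneously gives x_1 = 9, x_2 = 36.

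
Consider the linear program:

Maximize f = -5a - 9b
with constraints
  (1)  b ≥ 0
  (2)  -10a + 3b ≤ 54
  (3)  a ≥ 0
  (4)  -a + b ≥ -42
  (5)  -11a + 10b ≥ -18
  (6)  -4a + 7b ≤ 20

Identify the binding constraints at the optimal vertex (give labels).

Vertices and f = -5a - 9b:
  (0, 0) → f = 0
  (18/11, 0) → f = -90/11
  (0, 20/7) → f = -180/7
  (326/37, 292/37) → f = -4258/37

The maximum is at (0, 0). Substituting into each constraint, equality holds for (1) and (3); the remaining constraints have slack.

(1) and (3)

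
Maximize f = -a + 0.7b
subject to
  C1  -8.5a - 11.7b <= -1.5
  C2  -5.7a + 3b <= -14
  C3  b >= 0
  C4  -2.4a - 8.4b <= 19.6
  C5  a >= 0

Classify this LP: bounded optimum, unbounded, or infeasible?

From the feasible point (140/57, 0), moving in the direction (3, 5.7) keeps every constraint satisfied while f increases without bound.

unbounded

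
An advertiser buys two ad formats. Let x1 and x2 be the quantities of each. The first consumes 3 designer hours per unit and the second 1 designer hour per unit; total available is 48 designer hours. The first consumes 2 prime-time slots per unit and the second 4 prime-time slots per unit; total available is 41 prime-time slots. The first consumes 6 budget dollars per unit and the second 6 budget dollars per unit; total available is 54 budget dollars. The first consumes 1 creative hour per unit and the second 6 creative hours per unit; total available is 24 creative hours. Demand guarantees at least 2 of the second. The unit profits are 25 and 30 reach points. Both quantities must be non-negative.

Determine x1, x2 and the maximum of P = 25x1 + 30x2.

x1 = 6, x2 = 3, maximum P = 240

Vertices and P = 25x1 + 30x2:
  (0, 4) → P = 120
  (0, 2) → P = 60
  (6, 3) → P = 240
  (7, 2) → P = 235

At the optimal vertex, 6x1 + 6x2 = 54 and x1 + 6x2 = 24.
Solving simultaneously gives x1 = 6, x2 = 3.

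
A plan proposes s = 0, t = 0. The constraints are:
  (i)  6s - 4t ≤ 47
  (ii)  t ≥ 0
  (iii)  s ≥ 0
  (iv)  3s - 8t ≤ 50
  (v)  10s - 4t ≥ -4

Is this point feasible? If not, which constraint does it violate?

(i): 0 ≤ 47 ✓
(ii): 0 ≥ 0 ✓
(iii): 0 ≥ 0 ✓
(iv): 0 ≤ 50 ✓
(v): 0 ≥ -4 ✓

feasible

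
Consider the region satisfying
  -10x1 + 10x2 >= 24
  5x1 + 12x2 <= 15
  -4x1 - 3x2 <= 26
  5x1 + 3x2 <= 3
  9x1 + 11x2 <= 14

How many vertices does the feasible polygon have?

3

Pairwise boundary intersections that survive every other constraint:
  (-69/85, 27/17)
  (-166/35, -82/35)
  (-119/11, 190/33)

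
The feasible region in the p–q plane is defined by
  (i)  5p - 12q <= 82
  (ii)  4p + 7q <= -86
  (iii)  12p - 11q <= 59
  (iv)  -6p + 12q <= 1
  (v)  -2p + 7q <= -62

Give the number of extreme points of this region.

3

The feasible vertices (each the meet of two boundaries and inside every other half-plane) are:
  (-83, -497/12)
  (-170/11, -146/11)
  (-751/18, -187/9)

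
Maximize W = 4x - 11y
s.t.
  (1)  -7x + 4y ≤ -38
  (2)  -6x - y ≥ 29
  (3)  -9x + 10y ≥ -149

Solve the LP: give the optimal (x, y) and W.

Feasible corners and W = 4x - 11y:
  (-78/31, -431/31) → W = 4429/31
  (-108/17, -701/34) → W = 6847/34
  (-47/23, -385/23) → W = 4047/23

The optimum lies where -7x + 4y = -38 and -9x + 10y = -149.
Solving simultaneously gives x = -108/17, y = -701/34.

x = -108/17, y = -701/34, maximum W = 6847/34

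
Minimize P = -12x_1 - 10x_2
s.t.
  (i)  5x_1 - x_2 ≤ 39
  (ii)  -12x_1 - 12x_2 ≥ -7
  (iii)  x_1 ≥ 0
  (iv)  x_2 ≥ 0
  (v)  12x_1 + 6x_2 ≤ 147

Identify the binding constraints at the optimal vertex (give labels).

Vertices and P = -12x_1 - 10x_2:
  (0, 7/12) → P = -35/6
  (7/12, 0) → P = -7
  (0, 0) → P = 0

The minimum is at (7/12, 0). Substituting into each constraint, equality holds for (ii) and (iv); the remaining constraints have slack.

(ii) and (iv)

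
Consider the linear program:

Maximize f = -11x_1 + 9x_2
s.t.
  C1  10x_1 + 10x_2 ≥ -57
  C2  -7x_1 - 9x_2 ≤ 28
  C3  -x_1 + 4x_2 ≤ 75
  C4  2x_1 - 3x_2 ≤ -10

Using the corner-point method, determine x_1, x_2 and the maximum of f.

x_1 = -489/25, x_2 = 693/50, maximum f = 3399/10

Corner points and f = -11x_1 + 9x_2:
  (-233/20, 119/20) → f = 1817/10
  (-489/25, 693/50) → f = 3399/10
  (-58/13, 14/39) → f = 680/13
  (37, 28) → f = -155

The binding constraints are 10x_1 + 10x_2 = -57 and -x_1 + 4x_2 = 75.
Solving simultaneously gives x_1 = -489/25, x_2 = 693/50.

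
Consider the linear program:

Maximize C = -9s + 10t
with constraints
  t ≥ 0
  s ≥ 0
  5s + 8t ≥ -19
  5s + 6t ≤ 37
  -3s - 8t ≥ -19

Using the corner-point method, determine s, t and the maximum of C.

s = 0, t = 19/8, maximum C = 95/4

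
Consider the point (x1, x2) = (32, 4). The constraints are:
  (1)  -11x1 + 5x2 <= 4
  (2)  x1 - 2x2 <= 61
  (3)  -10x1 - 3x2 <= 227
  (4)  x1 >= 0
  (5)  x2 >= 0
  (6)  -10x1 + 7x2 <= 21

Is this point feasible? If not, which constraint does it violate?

(1): -332 ≤ 4 ✓
(2): 24 ≤ 61 ✓
(3): -332 ≤ 227 ✓
(4): 32 ≥ 0 ✓
(5): 4 ≥ 0 ✓
(6): -292 ≤ 21 ✓

feasible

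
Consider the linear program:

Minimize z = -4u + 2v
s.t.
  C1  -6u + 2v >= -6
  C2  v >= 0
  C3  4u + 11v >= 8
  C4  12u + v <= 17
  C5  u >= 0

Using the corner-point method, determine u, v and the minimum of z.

Extreme points and z = -4u + 2v:
  (41/37, 12/37) → z = -140/37
  (4/3, 1) → z = -10/3
  (0, 8/11) → z = 16/11
  (0, 17) → z = 34

At the optimal vertex, -6u + 2v = -6 and 4u + 11v = 8.
Solving simultaneously gives u = 41/37, v = 12/37.

u = 41/37, v = 12/37, minimum z = -140/37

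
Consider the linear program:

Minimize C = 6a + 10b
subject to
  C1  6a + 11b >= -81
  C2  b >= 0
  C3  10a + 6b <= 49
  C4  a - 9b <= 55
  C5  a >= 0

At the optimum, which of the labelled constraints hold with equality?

Vertices and C = 6a + 10b:
  (49/10, 0) → C = 147/5
  (0, 0) → C = 0
  (0, 49/6) → C = 245/3

The minimum is at (0, 0). Substituting into each constraint, equality holds for C2 and C5; the remaining constraints have slack.

C2 and C5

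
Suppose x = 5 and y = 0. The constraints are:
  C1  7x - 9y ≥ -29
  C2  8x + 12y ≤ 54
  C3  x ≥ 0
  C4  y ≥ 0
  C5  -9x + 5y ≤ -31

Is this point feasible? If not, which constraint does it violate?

feasible

C1: 35 ≥ -29 ✓
C2: 40 ≤ 54 ✓
C3: 5 ≥ 0 ✓
C4: 0 ≥ 0 ✓
C5: -45 ≤ -31 ✓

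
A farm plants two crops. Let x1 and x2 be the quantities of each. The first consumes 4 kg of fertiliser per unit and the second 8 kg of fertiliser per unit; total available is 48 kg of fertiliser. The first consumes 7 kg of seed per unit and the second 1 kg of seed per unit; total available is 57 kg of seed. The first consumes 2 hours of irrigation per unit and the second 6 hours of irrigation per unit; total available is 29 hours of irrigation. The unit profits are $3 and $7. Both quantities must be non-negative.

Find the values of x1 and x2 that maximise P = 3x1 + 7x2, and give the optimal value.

x1 = 7, x2 = 5/2, maximum P = 77/2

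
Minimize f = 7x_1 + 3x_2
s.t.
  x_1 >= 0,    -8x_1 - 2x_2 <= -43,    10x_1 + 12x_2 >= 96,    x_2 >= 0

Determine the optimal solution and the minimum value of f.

The feasible region is unbounded (it extends along (0, 1), (1, 0)), but f strictly increases along every unbounded feasible direction, so there is no improving ray and the minimum is attained at a vertex.

x_1 = 81/19, x_2 = 169/38, minimum f = 1641/38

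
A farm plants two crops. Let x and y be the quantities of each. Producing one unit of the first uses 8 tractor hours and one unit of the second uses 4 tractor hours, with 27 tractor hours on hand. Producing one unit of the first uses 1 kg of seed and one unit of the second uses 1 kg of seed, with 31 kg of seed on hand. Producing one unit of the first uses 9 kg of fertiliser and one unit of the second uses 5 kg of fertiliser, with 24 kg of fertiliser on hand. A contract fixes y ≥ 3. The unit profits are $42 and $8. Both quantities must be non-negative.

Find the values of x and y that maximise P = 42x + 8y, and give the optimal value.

Vertices and P = 42x + 8y:
  (0, 24/5) → P = 192/5
  (0, 3) → P = 24
  (1, 3) → P = 66

At the optimal vertex, 9x + 5y = 24 and y = 3.
Solving simultaneously gives x = 1, y = 3.

x = 1, y = 3, maximum P = 66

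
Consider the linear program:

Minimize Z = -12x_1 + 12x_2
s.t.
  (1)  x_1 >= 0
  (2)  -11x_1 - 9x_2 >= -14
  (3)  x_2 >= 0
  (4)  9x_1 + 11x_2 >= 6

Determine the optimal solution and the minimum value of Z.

Vertices and Z = -12x_1 + 12x_2:
  (0, 14/9) → Z = 56/3
  (0, 6/11) → Z = 72/11
  (14/11, 0) → Z = -168/11
  (2/3, 0) → Z = -8

The binding constraints are -11x_1 - 9x_2 = -14 and x_2 = 0.
Solving simultaneously gives x_1 = 14/11, x_2 = 0.

x_1 = 14/11, x_2 = 0, minimum Z = -168/11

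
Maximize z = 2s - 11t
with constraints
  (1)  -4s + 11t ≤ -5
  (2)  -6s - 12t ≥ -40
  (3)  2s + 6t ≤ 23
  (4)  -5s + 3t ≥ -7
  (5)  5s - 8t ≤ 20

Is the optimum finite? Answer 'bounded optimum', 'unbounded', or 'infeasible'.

unbounded

From the feasible point (62/43, 3/43), moving in the direction (-8, -5) keeps every constraint satisfied while z increases without bound.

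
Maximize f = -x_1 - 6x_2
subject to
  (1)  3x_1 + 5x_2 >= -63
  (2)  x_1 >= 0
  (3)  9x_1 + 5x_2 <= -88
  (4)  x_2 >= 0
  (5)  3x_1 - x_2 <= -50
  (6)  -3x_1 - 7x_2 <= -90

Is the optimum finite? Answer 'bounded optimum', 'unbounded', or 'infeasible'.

The boundaries 3x_1 + 5x_2 = -63 and -3x_1 - 7x_2 = -90 meet at (-297/2, 153/2), but that point violates x_1 ≥ 0. Every candidate vertex is excluded by some other constraint, so the feasible region is empty.

infeasible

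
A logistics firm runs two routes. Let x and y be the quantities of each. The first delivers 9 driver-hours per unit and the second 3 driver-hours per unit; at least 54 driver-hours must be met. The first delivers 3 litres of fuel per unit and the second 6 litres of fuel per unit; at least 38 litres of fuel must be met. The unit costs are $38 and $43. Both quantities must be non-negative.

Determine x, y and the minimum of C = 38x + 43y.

x = 14/3, y = 4, minimum C = 1048/3

Feasible corners and C = 38x + 43y:
  (0, 18) → C = 774
  (38/3, 0) → C = 1444/3
  (14/3, 4) → C = 1048/3
The feasible region is unbounded (it extends along (0, 1), (1, 0)), but C strictly increases along every unbounded feasible direction, so there is no improving ray and the minimum is attained at a vertex.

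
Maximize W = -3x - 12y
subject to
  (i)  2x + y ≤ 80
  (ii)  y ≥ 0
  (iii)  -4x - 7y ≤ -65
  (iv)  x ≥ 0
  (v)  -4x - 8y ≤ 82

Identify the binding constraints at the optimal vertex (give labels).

Corner points and W = -3x - 12y:
  (40, 0) → W = -120
  (0, 80) → W = -960
  (65/4, 0) → W = -195/4
  (0, 65/7) → W = -780/7

The maximum is at (65/4, 0). Substituting into each constraint, equality holds for (ii) and (iii); the remaining constraints have slack.

(ii) and (iii)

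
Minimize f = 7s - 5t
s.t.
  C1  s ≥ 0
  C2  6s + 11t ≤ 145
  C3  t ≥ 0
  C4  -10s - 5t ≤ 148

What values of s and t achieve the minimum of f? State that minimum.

Vertices and f = 7s - 5t:
  (0, 145/11) → f = -725/11
  (0, 0) → f = 0
  (145/6, 0) → f = 1015/6

s = 0, t = 145/11, minimum f = -725/11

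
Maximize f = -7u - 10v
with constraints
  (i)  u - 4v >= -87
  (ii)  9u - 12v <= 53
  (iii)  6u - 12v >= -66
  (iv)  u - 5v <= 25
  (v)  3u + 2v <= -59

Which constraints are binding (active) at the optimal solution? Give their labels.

Feasible corners and f = -7u - 10v:
  (-35, -12) → f = 365
  (-35/2, -13/4) → f = 155
  (-245/17, -134/17) → f = 3055/17

The maximum is at (-35, -12). Substituting into each constraint, equality holds for (iii) and (iv); the remaining constraints have slack.

(iii) and (iv)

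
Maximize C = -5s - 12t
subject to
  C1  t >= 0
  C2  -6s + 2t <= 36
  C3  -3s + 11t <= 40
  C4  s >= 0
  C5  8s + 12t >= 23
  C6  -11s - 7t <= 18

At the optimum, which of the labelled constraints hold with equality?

C1 and C5

Feasible corners and C = -5s - 12t:
  (23/8, 0) → C = -115/8
  (0, 40/11) → C = -480/11
  (0, 23/12) → C = -23
The feasible region is unbounded (it extends along (11, 3), (1, 0)), but C strictly decreases along every unbounded feasible direction, so there is no improving ray and the maximum is attained at a vertex.

The maximum is at (23/8, 0). Substituting into each constraint, equality holds for C1 and C5; the remaining constraints have slack.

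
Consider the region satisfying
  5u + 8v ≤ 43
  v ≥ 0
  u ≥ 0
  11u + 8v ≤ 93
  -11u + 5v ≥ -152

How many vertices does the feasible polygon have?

4

Intersecting each pair of boundary lines and keeping only the points that satisfy every inequality leaves:
  (0, 43/8)
  (25/3, 1/6)
  (0, 0)
  (93/11, 0)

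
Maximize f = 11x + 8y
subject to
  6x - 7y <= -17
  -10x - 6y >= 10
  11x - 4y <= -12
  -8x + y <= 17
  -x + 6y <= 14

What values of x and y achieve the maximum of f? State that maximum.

x = -56/29, y = 45/29, maximum f = -256/29

Corner points and f = 11x + 8y:
  (-86/53, 55/53) → f = -506/53
  (-51/25, 17/25) → f = -17
  (-56/29, 45/29) → f = -256/29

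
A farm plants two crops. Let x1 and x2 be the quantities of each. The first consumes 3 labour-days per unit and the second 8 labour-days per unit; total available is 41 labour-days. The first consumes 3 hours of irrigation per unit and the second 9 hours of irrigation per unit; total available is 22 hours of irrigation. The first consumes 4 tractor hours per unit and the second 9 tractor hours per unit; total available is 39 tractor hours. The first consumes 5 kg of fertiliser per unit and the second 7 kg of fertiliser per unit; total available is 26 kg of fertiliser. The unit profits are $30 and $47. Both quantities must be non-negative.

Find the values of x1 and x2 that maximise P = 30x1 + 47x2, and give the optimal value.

x1 = 10/3, x2 = 4/3, maximum P = 488/3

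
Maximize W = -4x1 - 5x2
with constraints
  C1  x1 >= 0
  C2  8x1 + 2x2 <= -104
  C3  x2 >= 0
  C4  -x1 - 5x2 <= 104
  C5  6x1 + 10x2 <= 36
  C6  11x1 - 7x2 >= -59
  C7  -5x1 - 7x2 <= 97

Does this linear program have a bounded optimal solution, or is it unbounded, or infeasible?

infeasible

The boundaries x1 = 0 and x2 = 0 meet at (0, 0), but that point violates 8x1 + 2x2 ≤ -104. Every candidate vertex is excluded by some other constraint, so the feasible region is empty.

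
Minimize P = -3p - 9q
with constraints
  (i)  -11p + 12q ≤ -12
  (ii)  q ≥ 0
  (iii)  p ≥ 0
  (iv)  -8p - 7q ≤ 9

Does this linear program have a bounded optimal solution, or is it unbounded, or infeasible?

unbounded

From the feasible point (12/11, 0), moving in the direction (1, 0) keeps every constraint satisfied while P decreases without bound.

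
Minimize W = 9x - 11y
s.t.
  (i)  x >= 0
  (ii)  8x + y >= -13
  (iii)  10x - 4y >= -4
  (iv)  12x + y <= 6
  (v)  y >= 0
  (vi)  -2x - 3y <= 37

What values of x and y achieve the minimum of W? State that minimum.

Vertices and W = 9x - 11y:
  (0, 1) → W = -11
  (0, 0) → W = 0
  (10/29, 54/29) → W = -504/29
  (1/2, 0) → W = 9/2

The optimum lies where 10x - 4y = -4 and 12x + y = 6.
Solving simultaneously gives x = 10/29, y = 54/29.

x = 10/29, y = 54/29, minimum W = -504/29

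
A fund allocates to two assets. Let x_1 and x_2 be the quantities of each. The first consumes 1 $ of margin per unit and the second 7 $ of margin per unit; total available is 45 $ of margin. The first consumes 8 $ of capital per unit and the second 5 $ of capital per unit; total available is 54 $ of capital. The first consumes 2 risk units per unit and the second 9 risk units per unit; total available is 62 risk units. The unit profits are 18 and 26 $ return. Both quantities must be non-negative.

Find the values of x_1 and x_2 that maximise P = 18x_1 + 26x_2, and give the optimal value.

Vertices and P = 18x_1 + 26x_2:
  (0, 0) → P = 0
  (0, 45/7) → P = 1170/7
  (27/4, 0) → P = 243/2
  (3, 6) → P = 210

At the optimal vertex, x_1 + 7x_2 = 45 and 8x_1 + 5x_2 = 54.
Solving simultaneously gives x_1 = 3, x_2 = 6.

x_1 = 3, x_2 = 6, maximum P = 210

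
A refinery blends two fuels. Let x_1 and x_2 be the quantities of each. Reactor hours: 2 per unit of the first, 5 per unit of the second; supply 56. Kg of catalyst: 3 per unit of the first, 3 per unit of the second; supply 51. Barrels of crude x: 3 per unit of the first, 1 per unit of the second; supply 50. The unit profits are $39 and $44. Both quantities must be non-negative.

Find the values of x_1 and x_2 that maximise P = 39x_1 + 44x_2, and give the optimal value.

x_1 = 29/3, x_2 = 22/3, maximum P = 2099/3

Corner points and P = 39x_1 + 44x_2:
  (0, 0) → P = 0
  (0, 56/5) → P = 2464/5
  (50/3, 0) → P = 650
  (29/3, 22/3) → P = 2099/3
  (33/2, 1/2) → P = 1331/2

The binding constraints are 2x_1 + 5x_2 = 56 and 3x_1 + 3x_2 = 51.
Solving simultaneously gives x_1 = 29/3, x_2 = 22/3.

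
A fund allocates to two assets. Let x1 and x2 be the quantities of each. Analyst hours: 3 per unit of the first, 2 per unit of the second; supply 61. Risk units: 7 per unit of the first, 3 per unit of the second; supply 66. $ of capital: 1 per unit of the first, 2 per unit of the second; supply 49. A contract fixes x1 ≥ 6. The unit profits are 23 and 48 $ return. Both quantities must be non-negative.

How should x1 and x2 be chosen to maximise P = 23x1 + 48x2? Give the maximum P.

x1 = 6, x2 = 8, maximum P = 522

Corner points and P = 23x1 + 48x2:
  (66/7, 0) → P = 1518/7
  (6, 0) → P = 138
  (6, 8) → P = 522

The binding constraints are 7x1 + 3x2 = 66 and x1 = 6.
Solving simultaneously gives x1 = 6, x2 = 8.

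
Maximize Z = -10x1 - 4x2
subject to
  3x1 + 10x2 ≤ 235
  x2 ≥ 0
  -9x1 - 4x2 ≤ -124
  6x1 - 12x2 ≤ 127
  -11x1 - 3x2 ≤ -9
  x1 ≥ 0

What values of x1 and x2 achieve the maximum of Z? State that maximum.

Corner points and Z = -10x1 - 4x2:
  (50/13, 581/26) → Z = -1662/13
  (2045/48, 343/32) → Z = -5627/12
  (124/9, 0) → Z = -1240/9
  (127/6, 0) → Z = -635/3

The binding constraints are 3x1 + 10x2 = 235 and -9x1 - 4x2 = -124.
Solving simultaneously gives x1 = 50/13, x2 = 581/26.

x1 = 50/13, x2 = 581/26, maximum Z = -1662/13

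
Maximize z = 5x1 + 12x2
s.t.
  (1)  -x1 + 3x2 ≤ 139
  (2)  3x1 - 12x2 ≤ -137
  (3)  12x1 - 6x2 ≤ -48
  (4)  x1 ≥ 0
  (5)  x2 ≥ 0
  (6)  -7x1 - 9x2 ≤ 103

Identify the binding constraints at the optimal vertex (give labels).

Corner points and z = 5x1 + 12x2:
  (23, 54) → z = 763
  (0, 139/3) → z = 556
  (41/21, 250/21) → z = 3205/21
  (0, 137/12) → z = 137

The maximum is at (23, 54). Substituting into each constraint, equality holds for (1) and (3); the remaining constraints have slack.

(1) and (3)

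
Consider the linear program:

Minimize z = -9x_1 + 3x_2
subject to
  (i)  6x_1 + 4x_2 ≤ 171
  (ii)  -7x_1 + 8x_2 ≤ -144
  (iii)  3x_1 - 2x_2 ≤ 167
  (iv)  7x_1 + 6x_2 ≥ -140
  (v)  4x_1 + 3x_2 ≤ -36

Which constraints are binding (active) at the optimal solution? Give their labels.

Vertices and z = -9x_1 + 3x_2:
  (-128/49, -142/7) → z = -1830/49
  (144/53, -828/53) → z = -3780/53
  (361/16, -1589/32) → z = -11265/32
  (429/17, -776/17) → z = -6189/17

The minimum is at (429/17, -776/17). Substituting into each constraint, equality holds for (iii) and (v); the remaining constraints have slack.

(iii) and (v)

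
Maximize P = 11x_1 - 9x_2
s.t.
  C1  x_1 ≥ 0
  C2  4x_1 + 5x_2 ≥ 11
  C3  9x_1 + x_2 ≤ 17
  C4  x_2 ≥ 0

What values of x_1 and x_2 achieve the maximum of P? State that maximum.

Vertices and P = 11x_1 - 9x_2:
  (0, 11/5) → P = -99/5
  (0, 17) → P = -153
  (74/41, 31/41) → P = 535/41

The optimum lies where 4x_1 + 5x_2 = 11 and 9x_1 + x_2 = 17.
Solving simultaneously gives x_1 = 74/41, x_2 = 31/41.

x_1 = 74/41, x_2 = 31/41, maximum P = 535/41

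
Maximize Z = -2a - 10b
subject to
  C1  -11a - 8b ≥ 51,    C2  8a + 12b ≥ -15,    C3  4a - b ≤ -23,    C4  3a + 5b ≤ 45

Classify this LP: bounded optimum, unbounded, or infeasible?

Vertices and Z = -2a - 10b:
  (-123/17, 243/68) → Z = -723/34
  (-615/31, 648/31) → Z = -5250/31
  (-615/4, 405/4) → Z = -705
The feasible region has finitely many vertices and no improving ray; the maximum is -723/34 at (-123/17, 243/68).

bounded optimum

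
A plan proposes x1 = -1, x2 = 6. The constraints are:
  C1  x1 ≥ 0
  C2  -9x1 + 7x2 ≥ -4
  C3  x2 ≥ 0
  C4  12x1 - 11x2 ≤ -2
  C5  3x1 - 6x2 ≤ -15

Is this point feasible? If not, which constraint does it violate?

not feasible — violates C1

Constraint C1: x1 = -1, which is not ≥ 0. All other constraints are satisfied.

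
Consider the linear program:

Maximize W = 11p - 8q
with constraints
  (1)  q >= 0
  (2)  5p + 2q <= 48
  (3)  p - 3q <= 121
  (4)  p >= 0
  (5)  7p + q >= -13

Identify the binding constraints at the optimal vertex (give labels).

Corner points and W = 11p - 8q:
  (48/5, 0) → W = 528/5
  (0, 0) → W = 0
  (0, 24) → W = -192

The maximum is at (48/5, 0). Substituting into each constraint, equality holds for (1) and (2); the remaining constraints have slack.

(1) and (2)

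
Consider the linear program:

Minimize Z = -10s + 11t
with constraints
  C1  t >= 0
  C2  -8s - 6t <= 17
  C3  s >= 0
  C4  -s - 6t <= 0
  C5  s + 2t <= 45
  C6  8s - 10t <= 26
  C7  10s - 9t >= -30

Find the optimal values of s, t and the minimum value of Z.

Extreme points and Z = -10s + 11t:
  (0, 0) → Z = 0
  (13/4, 0) → Z = -65/2
  (0, 10/3) → Z = 110/3
  (251/13, 167/13) → Z = -673/13
  (345/29, 480/29) → Z = 1830/29

s = 251/13, t = 167/13, minimum Z = -673/13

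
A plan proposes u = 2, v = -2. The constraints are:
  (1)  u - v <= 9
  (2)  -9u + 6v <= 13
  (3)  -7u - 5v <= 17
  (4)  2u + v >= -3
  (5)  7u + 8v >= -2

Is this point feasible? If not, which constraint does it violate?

feasible

(1): 4 ≤ 9 ✓
(2): -30 ≤ 13 ✓
(3): -4 ≤ 17 ✓
(4): 2 ≥ -3 ✓
(5): -2 ≥ -2 ✓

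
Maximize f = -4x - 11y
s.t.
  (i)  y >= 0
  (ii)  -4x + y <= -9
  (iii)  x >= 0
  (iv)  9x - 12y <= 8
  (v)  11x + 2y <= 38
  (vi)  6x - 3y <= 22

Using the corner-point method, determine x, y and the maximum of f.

x = 100/39, y = 49/39, maximum f = -313/13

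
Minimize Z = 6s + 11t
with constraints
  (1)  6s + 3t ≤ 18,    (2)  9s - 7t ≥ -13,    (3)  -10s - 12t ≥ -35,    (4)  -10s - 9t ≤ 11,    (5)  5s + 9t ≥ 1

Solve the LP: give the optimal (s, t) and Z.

The binding constraints are 6s + 3t = 18 and 5s + 9t = 1.
Solving simultaneously gives s = 53/13, t = -28/13.

s = 53/13, t = -28/13, minimum Z = 10/13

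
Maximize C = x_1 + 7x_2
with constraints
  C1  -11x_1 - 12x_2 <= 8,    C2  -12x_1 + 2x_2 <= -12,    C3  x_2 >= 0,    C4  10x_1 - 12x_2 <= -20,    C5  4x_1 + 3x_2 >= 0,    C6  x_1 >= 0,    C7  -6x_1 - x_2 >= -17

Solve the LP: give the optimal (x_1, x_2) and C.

x_1 = 23/12, x_2 = 11/2, maximum C = 485/12

Corner points and C = x_1 + 7x_2:
  (46/31, 90/31) → C = 676/31
  (23/12, 11/2) → C = 485/12
  (92/41, 145/41) → C = 27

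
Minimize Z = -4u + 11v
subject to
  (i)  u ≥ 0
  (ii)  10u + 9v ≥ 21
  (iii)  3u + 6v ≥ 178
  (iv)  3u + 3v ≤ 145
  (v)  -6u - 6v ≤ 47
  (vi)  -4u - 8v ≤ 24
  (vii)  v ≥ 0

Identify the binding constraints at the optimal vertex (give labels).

(iii) and (iv)

Extreme points and Z = -4u + 11v:
  (0, 89/3) → Z = 979/3
  (0, 145/3) → Z = 1595/3
  (112/3, 11) → Z = -85/3

The minimum is at (112/3, 11). Substituting into each constraint, equality holds for (iii) and (iv); the remaining constraints have slack.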